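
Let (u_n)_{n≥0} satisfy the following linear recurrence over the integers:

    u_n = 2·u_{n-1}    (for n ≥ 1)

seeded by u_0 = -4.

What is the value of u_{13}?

u_1 = 2·-4 = -8
u_2 = 2·-8 = -16
u_3 = 2·-16 = -32
u_4 = 2·-32 = -64
u_5 = 2·-64 = -128
u_6 = 2·-128 = -256
u_7 = 2·-256 = -512
u_8 = 2·-512 = -1024
u_9 = 2·-1024 = -2048
u_10 = 2·-2048 = -4096
u_11 = 2·-4096 = -8192
u_12 = 2·-8192 = -16384
u_13 = 2·-16384 = -32768

-32768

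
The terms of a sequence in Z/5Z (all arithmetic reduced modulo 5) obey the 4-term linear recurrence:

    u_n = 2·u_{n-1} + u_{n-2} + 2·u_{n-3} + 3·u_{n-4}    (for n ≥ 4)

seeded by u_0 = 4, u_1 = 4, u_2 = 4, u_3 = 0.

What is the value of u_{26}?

u_4 = 2·0 + 1·4 + 2·4 + 3·4 = 4
u_5 = 2·4 + 1·0 + 2·4 + 3·4 = 3
u_6 = 2·3 + 1·4 + 2·0 + 3·4 = 2
u_7 = 2·2 + 1·3 + 2·4 + 3·0 = 0
u_8 = 2·0 + 1·2 + 2·3 + 3·4 = 0
u_9 = 2·0 + 1·0 + 2·2 + 3·3 = 3
u_10 = 2·3 + 1·0 + 2·0 + 3·2 = 2
u_11 = 2·2 + 1·3 + 2·0 + 3·0 = 2
u_12 = 2·2 + 1·2 + 2·3 + 3·0 = 2
u_13 = 2·2 + 1·2 + 2·2 + 3·3 = 4
u_14 = 2·4 + 1·2 + 2·2 + 3·2 = 0
u_15 = 2·0 + 1·4 + 2·2 + 3·2 = 4
u_16 = 2·4 + 1·0 + 2·4 + 3·2 = 2
u_17 = 2·2 + 1·4 + 2·0 + 3·4 = 0
u_18 = 2·0 + 1·2 + 2·4 + 3·0 = 0
u_19 = 2·0 + 1·0 + 2·2 + 3·4 = 1
u_20 = 2·1 + 1·0 + 2·0 + 3·2 = 3
u_21 = 2·3 + 1·1 + 2·0 + 3·0 = 2
u_22 = 2·2 + 1·3 + 2·1 + 3·0 = 4
u_23 = 2·4 + 1·2 + 2·3 + 3·1 = 4
u_24 = 2·4 + 1·4 + 2·2 + 3·3 = 0
u_25 = 2·0 + 1·4 + 2·4 + 3·2 = 3
u_26 = 2·3 + 1·0 + 2·4 + 3·4 = 1

1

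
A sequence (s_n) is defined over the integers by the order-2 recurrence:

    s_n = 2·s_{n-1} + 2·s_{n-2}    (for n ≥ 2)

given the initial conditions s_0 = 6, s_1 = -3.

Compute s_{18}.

s_2 = 2·-3 + 2·6 = 6
s_3 = 2·6 + 2·-3 = 6
s_4 = 2·6 + 2·6 = 24
s_5 = 2·24 + 2·6 = 60
s_6 = 2·60 + 2·24 = 168
s_7 = 2·168 + 2·60 = 456
s_8 = 2·456 + 2·168 = 1248
s_9 = 2·1248 + 2·456 = 3408
s_10 = 2·3408 + 2·1248 = 9312
s_11 = 2·9312 + 2·3408 = 25440
s_12 = 2·25440 + 2·9312 = 69504
s_13 = 2·69504 + 2·25440 = 189888
s_14 = 2·189888 + 2·69504 = 518784
s_15 = 2·518784 + 2·189888 = 1417344
s_16 = 2·1417344 + 2·518784 = 3872256
s_17 = 2·3872256 + 2·1417344 = 10579200
s_18 = 2·10579200 + 2·3872256 = 28902912

28902912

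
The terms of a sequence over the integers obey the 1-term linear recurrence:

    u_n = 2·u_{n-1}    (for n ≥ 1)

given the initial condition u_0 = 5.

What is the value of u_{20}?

5242880

u_1 = 2·5 = 10
u_2 = 2·10 = 20
u_3 = 2·20 = 40
u_4 = 2·40 = 80
u_5 = 2·80 = 160
u_6 = 2·160 = 320
u_7 = 2·320 = 640
u_8 = 2·640 = 1280
u_9 = 2·1280 = 2560
u_10 = 2·2560 = 5120
u_11 = 2·5120 = 10240
u_12 = 2·10240 = 20480
u_13 = 2·20480 = 40960
u_14 = 2·40960 = 81920
u_15 = 2·81920 = 163840
u_16 = 2·163840 = 327680
u_17 = 2·327680 = 655360
u_18 = 2·655360 = 1310720
u_19 = 2·1310720 = 2621440
u_20 = 2·2621440 = 5242880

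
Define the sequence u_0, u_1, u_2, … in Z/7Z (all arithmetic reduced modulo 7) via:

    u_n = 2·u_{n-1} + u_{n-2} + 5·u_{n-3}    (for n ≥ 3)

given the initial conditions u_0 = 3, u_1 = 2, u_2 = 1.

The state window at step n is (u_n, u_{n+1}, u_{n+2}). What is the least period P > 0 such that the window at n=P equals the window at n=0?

n=0: window = (3, 2, 1)
n=1: window = (2, 1, 5)
n=2: window = (1, 5, 0)
n=3: window = (5, 0, 3)
n=4: window = (0, 3, 3)
n=5: window = (3, 3, 2)
n=6: window = (3, 2, 1)
window at n=6 equals window at n=0 → period = 6

6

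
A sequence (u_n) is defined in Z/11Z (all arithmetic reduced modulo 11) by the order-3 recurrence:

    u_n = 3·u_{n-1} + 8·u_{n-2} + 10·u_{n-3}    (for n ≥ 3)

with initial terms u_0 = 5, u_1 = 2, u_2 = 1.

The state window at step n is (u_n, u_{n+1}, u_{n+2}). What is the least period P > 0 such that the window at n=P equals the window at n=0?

n=0: window = (5, 2, 1)
n=1: window = (2, 1, 3)
n=2: window = (1, 3, 4)
n=3: window = (3, 4, 2)
n=4: window = (4, 2, 2)
n=5: window = (2, 2, 7)
n=6: window = (2, 7, 2)
n=7: window = (7, 2, 5)
n=8: window = (2, 5, 2)
n=9: window = (5, 2, 0)
n=10: window = (2, 0, 0)
n=11: window = (0, 0, 9)
n=12: window = (0, 9, 5)
n=13: window = (9, 5, 10)
n=14: window = (5, 10, 6)
n=15: window = (10, 6, 5)
n=16: window = (6, 5, 9)
n=17: window = (5, 9, 6)
n=18: window = (9, 6, 8)
n=19: window = (6, 8, 8)
n=20: window = (8, 8, 5)
n=21: window = (8, 5, 5)
n=22: window = (5, 5, 3)
n=23: window = (5, 3, 0)
n=24: window = (3, 0, 8)
n=25: window = (0, 8, 10)
n=26: window = (8, 10, 6)
n=27: window = (10, 6, 2)
n=28: window = (6, 2, 0)
n=29: window = (2, 0, 10)
n=30: window = (0, 10, 6)
n=31: window = (10, 6, 10)
n=32: window = (6, 10, 2)
n=33: window = (10, 2, 3)
n=34: window = (2, 3, 4)
n=35: window = (3, 4, 1)
n=36: window = (4, 1, 10)
n=37: window = (1, 10, 1)
n=38: window = (10, 1, 5)
n=39: window = (1, 5, 2)
n=40: window = (5, 2, 1)
window at n=40 equals window at n=0 → period = 40

40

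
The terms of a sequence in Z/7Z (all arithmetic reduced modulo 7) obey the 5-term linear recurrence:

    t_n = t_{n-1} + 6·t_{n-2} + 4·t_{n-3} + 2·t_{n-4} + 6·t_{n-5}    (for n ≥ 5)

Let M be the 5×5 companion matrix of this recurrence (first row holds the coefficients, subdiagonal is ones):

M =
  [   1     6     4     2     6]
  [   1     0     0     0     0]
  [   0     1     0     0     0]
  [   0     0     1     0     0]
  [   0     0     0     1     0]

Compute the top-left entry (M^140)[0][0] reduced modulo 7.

5

(M^140)[0][0] is the top entry after applying M 140 times to the unit state (1, 0, 0, 0, 0). Equivalently it is h_{144} for the auxiliary sequence (h_n) obeying the same recurrence with h_4 = 1 and h_i = 0 for 0 ≤ i < 4:
h_5 = 1·1 + 6·0 + 4·0 + 2·0 + 6·0 = 1
h_6 = 1·1 + 6·1 + 4·0 + 2·0 + 6·0 = 0
h_7 = 1·0 + 6·1 + 4·1 + 2·0 + 6·0 = 3
h_8 = 1·3 + 6·0 + 4·1 + 2·1 + 6·0 = 2
h_9 = 1·2 + 6·3 + 4·0 + 2·1 + 6·1 = 0
h_10 = 1·0 + 6·2 + 4·3 + 2·0 + 6·1 = 2
Continuing the recurrence:
  h_11 = 2;  h_12 = 1;  h_13 = 5;  h_14 = 2;  h_15 = 3;  h_16 = 0
  h_17 = 0;  h_18 = 4;  h_19 = 1;  h_20 = 1;  h_21 = 2;  h_22 = 6
  h_23 = 6;  h_24 = 2;  h_25 = 2;  h_26 = 6;  h_27 = 4;  h_28 = 4
  h_29 = 5;  h_30 = 6;  h_31 = 5;  h_32 = 2;  h_33 = 6;  h_34 = 3
  h_35 = 2;  h_36 = 1;  h_37 = 0;  h_38 = 0;  h_39 = 5;  h_40 = 5
  h_41 = 6;  h_42 = 0;  h_43 = 3;  h_44 = 4;  h_45 = 1;  h_46 = 3
  h_47 = 3;  h_48 = 2;  h_49 = 2;  h_50 = 3;  h_51 = 5;  h_52 = 4
  h_53 = 6;  h_54 = 5;  h_55 = 1;  h_56 = 2;  h_57 = 1;  h_58 = 0
  h_59 = 4;  h_60 = 4;  h_61 = 0;  h_62 = 4;  h_63 = 0;  h_64 = 0
  h_65 = 5;  h_66 = 6;  h_67 = 4;  h_68 = 4;  h_69 = 6;  h_70 = 4
  h_71 = 2;  h_72 = 5;  h_73 = 6;  h_74 = 4;  h_75 = 4;  h_76 = 4
  h_77 = 2;  h_78 = 2;  h_79 = 6;  h_80 = 2;  h_81 = 4;  h_82 = 0
  h_83 = 0;  h_84 = 0;  h_85 = 6;  h_86 = 2;  h_87 = 3;  h_88 = 4
  h_89 = 0;  h_90 = 6;  h_91 = 5;  h_92 = 4;  h_93 = 5;  h_94 = 5
  h_95 = 6;  h_96 = 3;  h_97 = 2;  h_98 = 0;  h_99 = 3;  h_100 = 4
  h_101 = 2;  h_102 = 1;  h_103 = 0;  h_104 = 5;  h_105 = 2;  h_106 = 4
  h_107 = 0;  h_108 = 0;  h_109 = 1;  h_110 = 0;  h_111 = 2;  h_112 = 6
  h_113 = 6;  h_114 = 0;  h_115 = 1;  h_116 = 0;  h_117 = 5;  h_118 = 3
  h_119 = 0;  h_120 = 2;  h_121 = 3;  h_122 = 2;  h_123 = 4;  h_124 = 4
  h_125 = 5;  h_126 = 4;  h_127 = 0;  h_128 = 6;  h_129 = 0;  h_130 = 4
  h_131 = 3;  h_132 = 4;  h_133 = 4;  h_134 = 6;  h_135 = 6;  h_136 = 0
  h_137 = 1;  h_138 = 5;  h_139 = 3;  h_140 = 3;  h_141 = 1;  h_142 = 5
h_143 = 1·5 + 6·1 + 4·3 + 2·3 + 6·5 = 3
h_144 = 1·3 + 6·5 + 4·1 + 2·3 + 6·3 = 5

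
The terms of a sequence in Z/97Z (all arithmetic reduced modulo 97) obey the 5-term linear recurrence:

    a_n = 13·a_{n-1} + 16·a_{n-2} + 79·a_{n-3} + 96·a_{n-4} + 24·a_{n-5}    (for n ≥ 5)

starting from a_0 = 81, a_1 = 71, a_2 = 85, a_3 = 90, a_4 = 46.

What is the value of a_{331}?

a_5 = 13·46 + 16·90 + 79·85 + 96·71 + 24·81 = 53
a_6 = 13·53 + 16·46 + 79·90 + 96·85 + 24·71 = 66
a_7 = 13·66 + 16·53 + 79·46 + 96·90 + 24·85 = 15
a_8 = 13·15 + 16·66 + 79·53 + 96·46 + 24·90 = 83
a_9 = 13·83 + 16·15 + 79·66 + 96·53 + 24·46 = 18
a_10 = 13·18 + 16·83 + 79·15 + 96·66 + 24·53 = 73
Continuing the recurrence:
  a_11 = 51;  a_12 = 38;  a_13 = 30;  a_14 = 51;  a_15 = 26;  a_16 = 54
  a_17 = 15;  a_18 = 96;  a_19 = 65;  a_20 = 62;  a_21 = 41;  a_22 = 37
  a_23 = 29;  a_24 = 80;  a_25 = 54;  a_26 = 79;  a_27 = 49;  a_28 = 90
  a_29 = 70;  a_30 = 66;  a_31 = 71;  a_32 = 59;  a_33 = 89;  a_34 = 12
  a_35 = 91;  a_36 = 60;  a_37 = 49;  a_38 = 46;  a_39 = 14;  a_40 = 26
  a_41 = 58;  a_42 = 11;  a_43 = 44;  a_44 = 14;  a_45 = 90;  a_46 = 43
  a_47 = 27;  a_48 = 73;  a_49 = 77;  a_50 = 17;  a_51 = 77;  a_52 = 74
  a_53 = 71;  a_54 = 30;  a_55 = 40;  a_56 = 41;  a_57 = 10;  a_58 = 91
  a_59 = 24;  a_60 = 82;  a_61 = 10;  a_62 = 92;  a_63 = 3;  a_64 = 79
  a_65 = 19;  a_66 = 53;  a_67 = 30;  a_68 = 16;  a_69 = 59;  a_70 = 13
  a_71 = 30;  a_72 = 46;  a_73 = 5;  a_74 = 15;  a_75 = 20;  a_76 = 17
  a_77 = 12;  a_78 = 76;  a_79 = 50;  a_80 = 76;  a_81 = 40;  a_82 = 78
  a_83 = 23;  a_84 = 11;  a_85 = 18;  a_86 = 5;  a_87 = 64;  a_88 = 62
  a_89 = 46;  a_90 = 89;  a_91 = 57;  a_92 = 95;  a_93 = 47;  a_94 = 83
  a_95 = 66;  a_96 = 91;  a_97 = 68;  a_98 = 63;  a_99 = 61;  a_100 = 33
  a_101 = 59;  a_102 = 20;  a_103 = 24;  a_104 = 31;  a_105 = 93;  a_106 = 50
  a_107 = 96;  a_108 = 46;  a_109 = 42;  a_110 = 87;  a_111 = 42;  a_112 = 45
  a_113 = 74;  a_114 = 4;  a_115 = 47;  a_116 = 15;  a_117 = 38;  a_118 = 11
  a_119 = 45;  a_120 = 26;  a_121 = 18;  a_122 = 62;  a_123 = 69;  a_124 = 0
  a_125 = 12;  a_126 = 60;  a_127 = 63;  a_128 = 18;  a_129 = 53;  a_130 = 71
  a_131 = 11;  a_132 = 73;  a_133 = 32;  a_134 = 65;  a_135 = 87;  a_136 = 40
  a_137 = 37;  a_138 = 64;  a_139 = 43;  a_140 = 55;  a_141 = 10;  a_142 = 90
  a_143 = 87;  a_144 = 70;  a_145 = 52;  a_146 = 89;  a_147 = 86;  a_148 = 35
  a_149 = 14;  a_150 = 62;  a_151 = 25;  a_152 = 87;  a_153 = 77;  a_154 = 83
  a_155 = 74;  a_156 = 59;  a_157 = 43;  a_158 = 93;  a_159 = 37;  a_160 = 2
  a_161 = 26;  a_162 = 61;  a_163 = 70;  a_164 = 73;  a_165 = 23;  a_166 = 91
  a_167 = 79;  a_168 = 87;  a_169 = 61;  a_170 = 60;  a_171 = 64;  a_172 = 78
  a_173 = 75;  a_174 = 50;  a_175 = 76;  a_176 = 53;  a_177 = 86;  a_178 = 20
  a_179 = 60;  a_180 = 62;  a_181 = 70;  a_182 = 53;  a_183 = 46;  a_184 = 12
  a_185 = 95;  a_186 = 92;  a_187 = 40;  a_188 = 16;  a_189 = 64;  a_190 = 34
  a_191 = 48;  a_192 = 87;  a_193 = 55;  a_194 = 29;  a_195 = 71;  a_196 = 7
  a_197 = 22;  a_198 = 23;  a_199 = 83;  a_200 = 32;  a_201 = 21;  a_202 = 87
  a_203 = 2;  a_204 = 90;  a_205 = 92;  a_206 = 10;  a_207 = 31;  a_208 = 29
  a_209 = 45;  a_210 = 70;  a_211 = 56;  a_212 = 7;  a_213 = 87;  a_214 = 81
  a_215 = 63;  a_216 = 43;  a_217 = 93;  a_218 = 54;  a_219 = 96;  a_220 = 64
  a_221 = 7;  a_222 = 13;  a_223 = 38;  a_224 = 3;  a_225 = 2;  a_226 = 30
  a_227 = 60;  a_228 = 96;  a_229 = 89;  a_230 = 79;  a_231 = 25;  a_232 = 70
  a_233 = 66;  a_234 = 93;  a_235 = 63;  a_236 = 0;  a_237 = 75;  a_238 = 71
  a_239 = 24;  a_240 = 58;  a_241 = 76;  a_242 = 12;  a_243 = 68;  a_244 = 32
  a_245 = 82;  a_246 = 32;  a_247 = 14;  a_248 = 42;  a_249 = 7;  a_250 = 22
  a_251 = 8;  a_252 = 42;  a_253 = 18;  a_254 = 35;  a_255 = 22;  a_256 = 90
  a_257 = 39;  a_258 = 8;  a_259 = 23;  a_260 = 66;  a_261 = 2;  a_262 = 44
  a_263 = 70;  a_264 = 27;  a_265 = 30;  a_266 = 51;  a_267 = 91;  a_268 = 8
  a_269 = 96;  a_270 = 19;  a_271 = 56;  a_272 = 25;  a_273 = 5;  a_274 = 93
  a_275 = 75;  a_276 = 6;  a_277 = 5;  a_278 = 2;  a_279 = 21;  a_280 = 69
  a_281 = 75;  a_282 = 73;  a_283 = 61;  a_284 = 76;  a_285 = 0;  a_286 = 2
  a_287 = 58;  a_288 = 40;  a_289 = 35;  a_290 = 49;  a_291 = 79;  a_292 = 11
  a_293 = 92;  a_294 = 62;  a_295 = 73;  a_296 = 36;  a_297 = 13;  a_298 = 25
  a_299 = 39;  a_300 = 61;  a_301 = 72;  a_302 = 42;  a_303 = 94;  a_304 = 18
  a_305 = 46;  a_306 = 7;  a_307 = 59;  a_308 = 58;  a_309 = 18;  a_310 = 33
  a_311 = 73;  a_312 = 86;  a_313 = 59;  a_314 = 64;  a_315 = 74;  a_316 = 68
  a_317 = 11;  a_318 = 87;  a_319 = 90;  a_320 = 95;  a_321 = 14;  a_322 = 65
  a_323 = 96;  a_324 = 27;  a_325 = 73;  a_326 = 21;  a_327 = 91;  a_328 = 57
  a_329 = 66
a_330 = 13·66 + 16·57 + 79·91 + 96·21 + 24·73 = 20
a_331 = 13·20 + 16·66 + 79·57 + 96·91 + 24·21 = 24

24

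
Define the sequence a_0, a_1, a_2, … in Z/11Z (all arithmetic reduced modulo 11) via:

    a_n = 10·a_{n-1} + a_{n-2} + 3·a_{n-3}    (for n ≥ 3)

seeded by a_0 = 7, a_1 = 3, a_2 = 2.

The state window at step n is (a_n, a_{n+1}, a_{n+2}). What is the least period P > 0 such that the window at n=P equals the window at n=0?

95

n=0: window = (7, 3, 2)
n=1: window = (3, 2, 0)
n=2: window = (2, 0, 0)
n=3: window = (0, 0, 6)
n=4: window = (0, 6, 5)
n=5: window = (6, 5, 1)
n=6: window = (5, 1, 0)
n=7: window = (1, 0, 5)
n=8: window = (0, 5, 9)
n=9: window = (5, 9, 7)
n=10: window = (9, 7, 6)
n=11: window = (7, 6, 6)
n=12: window = (6, 6, 10)
n=13: window = (6, 10, 3)
n=14: window = (10, 3, 3)
n=15: window = (3, 3, 8)
n=16: window = (3, 8, 4)
n=17: window = (8, 4, 2)
n=18: window = (4, 2, 4)
n=19: window = (2, 4, 10)
n=20: window = (4, 10, 0)
n=21: window = (10, 0, 0)
n=22: window = (0, 0, 8)
n=23: window = (0, 8, 3)
n=24: window = (8, 3, 5)
n=25: window = (3, 5, 0)
n=26: window = (5, 0, 3)
n=27: window = (0, 3, 1)
n=28: window = (3, 1, 2)
n=29: window = (1, 2, 8)
n=30: window = (2, 8, 8)
n=31: window = (8, 8, 6)
n=32: window = (8, 6, 4)
n=33: window = (6, 4, 4)
n=34: window = (4, 4, 7)
n=35: window = (4, 7, 9)
n=36: window = (7, 9, 10)
n=37: window = (9, 10, 9)
n=38: window = (10, 9, 6)
n=39: window = (9, 6, 0)
n=40: window = (6, 0, 0)
…
n=93: window = (6, 3, 7)
n=94: window = (3, 7, 3)
n=95: window = (7, 3, 2)
window at n=95 equals window at n=0 → period = 95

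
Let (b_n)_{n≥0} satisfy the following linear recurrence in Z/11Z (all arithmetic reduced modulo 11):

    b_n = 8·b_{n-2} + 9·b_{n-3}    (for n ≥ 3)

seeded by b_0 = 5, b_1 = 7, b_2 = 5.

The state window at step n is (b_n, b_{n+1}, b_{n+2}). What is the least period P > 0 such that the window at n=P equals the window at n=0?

665

n=0: window = (5, 7, 5)
n=1: window = (7, 5, 2)
n=2: window = (5, 2, 4)
n=3: window = (2, 4, 6)
n=4: window = (4, 6, 6)
n=5: window = (6, 6, 7)
n=6: window = (6, 7, 3)
n=7: window = (7, 3, 0)
n=8: window = (3, 0, 10)
n=9: window = (0, 10, 5)
n=10: window = (10, 5, 3)
n=11: window = (5, 3, 9)
n=12: window = (3, 9, 3)
n=13: window = (9, 3, 0)
n=14: window = (3, 0, 6)
n=15: window = (0, 6, 5)
n=16: window = (6, 5, 4)
n=17: window = (5, 4, 6)
n=18: window = (4, 6, 0)
n=19: window = (6, 0, 7)
n=20: window = (0, 7, 10)
n=21: window = (7, 10, 1)
n=22: window = (10, 1, 0)
n=23: window = (1, 0, 10)
n=24: window = (0, 10, 9)
n=25: window = (10, 9, 3)
n=26: window = (9, 3, 8)
n=27: window = (3, 8, 6)
n=28: window = (8, 6, 3)
n=29: window = (6, 3, 10)
n=30: window = (3, 10, 1)
n=31: window = (10, 1, 8)
n=32: window = (1, 8, 10)
n=33: window = (8, 10, 7)
n=34: window = (10, 7, 9)
n=35: window = (7, 9, 3)
n=36: window = (9, 3, 3)
n=37: window = (3, 3, 6)
n=38: window = (3, 6, 7)
n=39: window = (6, 7, 9)
n=40: window = (7, 9, 0)
…
n=663: window = (6, 1, 5)
n=664: window = (1, 5, 7)
n=665: window = (5, 7, 5)
window at n=665 equals window at n=0 → period = 665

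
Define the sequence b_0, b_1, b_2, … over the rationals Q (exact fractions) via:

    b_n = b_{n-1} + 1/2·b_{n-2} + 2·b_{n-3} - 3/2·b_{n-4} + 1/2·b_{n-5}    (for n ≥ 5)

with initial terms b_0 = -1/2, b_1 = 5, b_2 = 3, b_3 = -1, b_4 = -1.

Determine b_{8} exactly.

b_5 = 1·-1 + 1/2·-1 + 2·3 + -3/2·5 + 1/2·-1/2 = -13/4
b_6 = 1·-13/4 + 1/2·-1 + 2·-1 + -3/2·3 + 1/2·5 = -31/4
b_7 = 1·-31/4 + 1/2·-13/4 + 2·-1 + -3/2·-1 + 1/2·3 = -67/8
b_8 = 1·-67/8 + 1/2·-31/4 + 2·-13/4 + -3/2·-1 + 1/2·-1 = -71/4

-71/4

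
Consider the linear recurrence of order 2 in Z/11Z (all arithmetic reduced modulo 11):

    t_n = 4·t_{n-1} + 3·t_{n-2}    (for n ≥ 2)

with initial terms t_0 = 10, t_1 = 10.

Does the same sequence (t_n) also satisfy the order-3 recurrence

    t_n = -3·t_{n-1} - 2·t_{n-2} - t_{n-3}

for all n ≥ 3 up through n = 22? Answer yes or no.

Terms t_0..t_22: 10, 10, 4, 2, 9, 9, 8, 4, 7, 7, 5, 8, 3, 3, 10, 5, 6, 6, 9, 10, 1, 1, 7
n=3: candidate gives 2, actual t_3 = 2 ✓
n=4: candidate gives 9, actual t_4 = 9 ✓
n=5: candidate gives 9, actual t_5 = 9 ✓
n=6: candidate gives 8, actual t_6 = 8 ✓
n=7: candidate gives 4, actual t_7 = 4 ✓
n=8: candidate gives 7, actual t_8 = 7 ✓
n=9: candidate gives 7, actual t_9 = 7 ✓
n=10: candidate gives 5, actual t_10 = 5 ✓
n=11: candidate gives 8, actual t_11 = 8 ✓
n=12: candidate gives 3, actual t_12 = 3 ✓
n=13: candidate gives 3, actual t_13 = 3 ✓
n=14: candidate gives 10, actual t_14 = 10 ✓
n=15: candidate gives 5, actual t_15 = 5 ✓
n=16: candidate gives 6, actual t_16 = 6 ✓
n=17: candidate gives 6, actual t_17 = 6 ✓
n=18: candidate gives 9, actual t_18 = 9 ✓
n=19: candidate gives 10, actual t_19 = 10 ✓
n=20: candidate gives 1, actual t_20 = 1 ✓
n=21: candidate gives 1, actual t_21 = 1 ✓
n=22: candidate gives 7, actual t_22 = 7 ✓

yes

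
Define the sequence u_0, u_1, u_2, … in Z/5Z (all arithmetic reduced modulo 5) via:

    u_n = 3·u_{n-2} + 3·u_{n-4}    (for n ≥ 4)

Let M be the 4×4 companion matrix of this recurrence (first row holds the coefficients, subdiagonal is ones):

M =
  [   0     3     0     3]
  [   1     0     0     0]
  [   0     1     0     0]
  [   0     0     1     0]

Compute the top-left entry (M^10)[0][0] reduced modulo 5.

(M^10)[0][0] is the top entry after applying M 10 times to the unit state (1, 0, 0, 0). Equivalently it is h_{13} for the auxiliary sequence (h_n) obeying the same recurrence with h_3 = 1 and h_i = 0 for 0 ≤ i < 3:
h_4 = 0·1 + 3·0 + 0·0 + 3·0 = 0
h_5 = 0·0 + 3·1 + 0·0 + 3·0 = 3
h_6 = 0·3 + 3·0 + 0·1 + 3·0 = 0
h_7 = 0·0 + 3·3 + 0·0 + 3·1 = 2
h_8 = 0·2 + 3·0 + 0·3 + 3·0 = 0
h_9 = 0·0 + 3·2 + 0·0 + 3·3 = 0
h_10 = 0·0 + 3·0 + 0·2 + 3·0 = 0
h_11 = 0·0 + 3·0 + 0·0 + 3·2 = 1
h_12 = 0·1 + 3·0 + 0·0 + 3·0 = 0
h_13 = 0·0 + 3·1 + 0·0 + 3·0 = 3

3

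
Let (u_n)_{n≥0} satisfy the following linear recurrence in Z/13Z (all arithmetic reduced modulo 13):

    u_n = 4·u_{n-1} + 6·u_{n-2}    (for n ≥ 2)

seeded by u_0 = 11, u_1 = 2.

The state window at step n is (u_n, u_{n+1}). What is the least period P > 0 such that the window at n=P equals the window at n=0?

n=0: window = (11, 2)
n=1: window = (2, 9)
n=2: window = (9, 9)
n=3: window = (9, 12)
n=4: window = (12, 11)
n=5: window = (11, 12)
n=6: window = (12, 10)
n=7: window = (10, 8)
n=8: window = (8, 1)
n=9: window = (1, 0)
n=10: window = (0, 6)
n=11: window = (6, 11)
n=12: window = (11, 2)
window at n=12 equals window at n=0 → period = 12

12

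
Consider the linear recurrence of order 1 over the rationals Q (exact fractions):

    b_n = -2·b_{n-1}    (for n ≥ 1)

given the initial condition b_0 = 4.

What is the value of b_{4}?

64

b_1 = -2·4 = -8
b_2 = -2·-8 = 16
b_3 = -2·16 = -32
b_4 = -2·-32 = 64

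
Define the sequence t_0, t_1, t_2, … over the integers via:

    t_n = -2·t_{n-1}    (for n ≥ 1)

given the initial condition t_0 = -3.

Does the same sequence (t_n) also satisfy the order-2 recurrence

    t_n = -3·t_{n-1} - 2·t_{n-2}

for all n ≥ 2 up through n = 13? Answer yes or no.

yes

Terms t_0..t_13: -3, 6, -12, 24, -48, 96, -192, 384, -768, 1536, -3072, 6144, -12288, 24576
n=2: candidate gives -12, actual t_2 = -12 ✓
n=3: candidate gives 24, actual t_3 = 24 ✓
n=4: candidate gives -48, actual t_4 = -48 ✓
n=5: candidate gives 96, actual t_5 = 96 ✓
n=6: candidate gives -192, actual t_6 = -192 ✓
n=7: candidate gives 384, actual t_7 = 384 ✓
n=8: candidate gives -768, actual t_8 = -768 ✓
n=9: candidate gives 1536, actual t_9 = 1536 ✓
n=10: candidate gives -3072, actual t_10 = -3072 ✓
n=11: candidate gives 6144, actual t_11 = 6144 ✓
n=12: candidate gives -12288, actual t_12 = -12288 ✓
n=13: candidate gives 24576, actual t_13 = 24576 ✓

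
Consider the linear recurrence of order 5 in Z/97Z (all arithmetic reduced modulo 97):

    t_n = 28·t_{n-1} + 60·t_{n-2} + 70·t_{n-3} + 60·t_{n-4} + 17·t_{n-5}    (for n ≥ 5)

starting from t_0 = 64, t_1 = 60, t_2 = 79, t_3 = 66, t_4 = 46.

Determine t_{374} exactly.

96

t_5 = 28·46 + 60·66 + 70·79 + 60·60 + 17·64 = 43
t_6 = 28·43 + 60·46 + 70·66 + 60·79 + 17·60 = 85
t_7 = 28·85 + 60·43 + 70·46 + 60·66 + 17·79 = 0
t_8 = 28·0 + 60·85 + 70·43 + 60·46 + 17·66 = 61
t_9 = 28·61 + 60·0 + 70·85 + 60·43 + 17·46 = 59
t_10 = 28·59 + 60·61 + 70·0 + 60·85 + 17·43 = 85
Continuing the recurrence:
  t_11 = 92;  t_12 = 43;  t_13 = 82;  t_14 = 56;  t_15 = 70;  t_16 = 72
  t_17 = 73;  t_18 = 13;  t_19 = 95;  t_20 = 92;  t_21 = 46;  t_22 = 56
  t_23 = 5;  t_24 = 81;  t_25 = 45;  t_26 = 39;  t_27 = 44;  t_28 = 27
  t_29 = 18;  t_30 = 64;  t_31 = 14;  t_32 = 3;  t_33 = 56;  t_34 = 84
  t_35 = 90;  t_36 = 64;  t_37 = 90;  t_38 = 28;  t_39 = 32;  t_40 = 84
  t_41 = 13;  t_42 = 87;  t_43 = 46;  t_44 = 4;  t_45 = 15;  t_46 = 9
  t_47 = 45;  t_48 = 89;  t_49 = 0;  t_50 = 70;  t_51 = 82;  t_52 = 88
  t_53 = 23;  t_54 = 53;  t_55 = 2;  t_56 = 74;  t_57 = 48;  t_58 = 86
  t_59 = 43;  t_60 = 36;  t_61 = 69;  t_62 = 80;  t_63 = 41;  t_64 = 89
  t_65 = 75;  t_66 = 84;  t_67 = 24;  t_68 = 24;  t_69 = 37;  t_70 = 92
  t_71 = 32;  t_72 = 87;  t_73 = 38;  t_74 = 26;  t_75 = 69;  t_76 = 82
  t_77 = 84;  t_78 = 49;  t_79 = 50;  t_80 = 17;  t_81 = 51;  t_82 = 34
  t_83 = 14;  t_84 = 15;  t_85 = 5;  t_86 = 77;  t_87 = 74;  t_88 = 32
  t_89 = 29;  t_90 = 7;  t_91 = 31;  t_92 = 94;  t_93 = 88;  t_94 = 32
  t_95 = 88;  t_96 = 27;  t_97 = 22;  t_98 = 75;  t_99 = 76;  t_100 = 32
  t_101 = 69;  t_102 = 78;  t_103 = 43;  t_104 = 55;  t_105 = 5;  t_106 = 81
  t_107 = 42;  t_108 = 38;  t_109 = 13;  t_110 = 53;  t_111 = 91;  t_112 = 29
  t_113 = 59;  t_114 = 68;  t_115 = 61;  t_116 = 13;  t_117 = 13;  t_118 = 21
  t_119 = 13;  t_120 = 83;  t_121 = 46;  t_122 = 26;  t_123 = 56;  t_124 = 6
  t_125 = 13;  t_126 = 2;  t_127 = 14;  t_128 = 18;  t_129 = 38;  t_130 = 70
  t_131 = 69;  t_132 = 22;  t_133 = 20;  t_134 = 13;  t_135 = 92;  t_136 = 71
  t_137 = 1;  t_138 = 14;  t_139 = 8;  t_140 = 71;  t_141 = 59;  t_142 = 54
  t_143 = 70;  t_144 = 49;  t_145 = 34;  t_146 = 37;  t_147 = 81;  t_148 = 37
  t_149 = 10;  t_150 = 7;  t_151 = 48;  t_152 = 47;  t_153 = 95;  t_154 = 21
  t_155 = 64;  t_156 = 49;  t_157 = 86;  t_158 = 93;  t_159 = 65;  t_160 = 85
  t_161 = 62;  t_162 = 95;  t_163 = 60;  t_164 = 77;  t_165 = 14;  t_166 = 58
  t_167 = 71;  t_168 = 60;  t_169 = 24;  t_170 = 59;  t_171 = 25;  t_172 = 57
  t_173 = 83;  t_174 = 93;  t_175 = 12;  t_176 = 51;  t_177 = 57;  t_178 = 71
  t_179 = 27;  t_180 = 48;  t_181 = 96;  t_182 = 77;  t_183 = 38;  t_184 = 29
  t_185 = 23;  t_186 = 44;  t_187 = 83;  t_188 = 36;  t_189 = 77;  t_190 = 62
  t_191 = 54;  t_192 = 31;  t_193 = 3;  t_194 = 83;  t_195 = 44;  t_196 = 82
  t_197 = 7;  t_198 = 35;  t_199 = 36;  t_200 = 51;  t_201 = 92;  t_202 = 93
  t_203 = 93;  t_204 = 60;  t_205 = 78;  t_206 = 38;  t_207 = 33;  t_208 = 71
  t_209 = 9;  t_210 = 49;  t_211 = 2;  t_212 = 8;  t_213 = 89;  t_214 = 94
  t_215 = 76;  t_216 = 59;  t_217 = 32;  t_218 = 31;  t_219 = 78;  t_220 = 58
  t_221 = 48;  t_222 = 78;  t_223 = 72;  t_224 = 21;  t_225 = 72;  t_226 = 38
  t_227 = 84;  t_228 = 31;  t_229 = 53;  t_230 = 21;  t_231 = 81;  t_232 = 50
  t_233 = 88;  t_234 = 6;  t_235 = 3;  t_236 = 20;  t_237 = 15;  t_238 = 0
  t_239 = 60;  t_240 = 4;  t_241 = 5;  t_242 = 82;  t_243 = 74;  t_244 = 66
  t_245 = 77;  t_246 = 5;  t_247 = 82;  t_248 = 12;  t_249 = 96;  t_250 = 87
  t_251 = 73;  t_252 = 93;  t_253 = 26;  t_254 = 34;  t_255 = 40;  t_256 = 64
  t_257 = 13;  t_258 = 77;  t_259 = 15;  t_260 = 91;  t_261 = 36;  t_262 = 40
  t_263 = 25;  t_264 = 83;  t_265 = 49;  t_266 = 56;  t_267 = 82;  t_268 = 38
  t_269 = 93;  t_270 = 73;  t_271 = 54;  t_272 = 71;  t_273 = 74;  t_274 = 68
  t_275 = 81;  t_276 = 22;  t_277 = 72;  t_278 = 85;  t_279 = 94;  t_280 = 46
  t_281 = 15;  t_282 = 79;  t_283 = 31;  t_284 = 55;  t_285 = 39;  t_286 = 14
  t_287 = 85;  t_288 = 77;  t_289 = 65;  t_290 = 22;  t_291 = 15;  t_292 = 36
  t_293 = 24;  t_294 = 2;  t_295 = 52;  t_296 = 45;  t_297 = 73;  t_298 = 85
  t_299 = 66;  t_300 = 25;  t_301 = 41;  t_302 = 29;  t_303 = 48;  t_304 = 40
  t_305 = 88;  t_306 = 88;  t_307 = 46;  t_308 = 36;  t_309 = 77;  t_310 = 53
  t_311 = 76;  t_312 = 60;  t_313 = 50;  t_314 = 65;  t_315 = 28;  t_316 = 78
  t_317 = 18;  t_318 = 60;  t_319 = 44;  t_320 = 93;  t_321 = 16;  t_322 = 16
  t_323 = 35;  t_324 = 76;  t_325 = 32;  t_326 = 20;  t_327 = 84;  t_328 = 83
  t_329 = 45;  t_330 = 90;  t_331 = 17;  t_332 = 11;  t_333 = 2;  t_334 = 20
  t_335 = 23;  t_336 = 23;  t_337 = 45;  t_338 = 52;  t_339 = 17;  t_340 = 78
  t_341 = 41;  t_342 = 39;  t_343 = 52;  t_344 = 92;  t_345 = 87;  t_346 = 83
  t_347 = 16;  t_348 = 74;  t_349 = 9;  t_350 = 49;  t_351 = 54;  t_352 = 94
  t_353 = 42;  t_354 = 12;  t_355 = 26;  t_356 = 82;  t_357 = 84;  t_358 = 50
  t_359 = 73;  t_360 = 87;  t_361 = 66;  t_362 = 19;  t_363 = 1;  t_364 = 27
  t_365 = 19;  t_366 = 22;  t_367 = 52;  t_368 = 20;  t_369 = 29;  t_370 = 20
  t_371 = 16;  t_372 = 39
t_373 = 28·39 + 60·16 + 70·20 + 60·29 + 17·20 = 3
t_374 = 28·3 + 60·39 + 70·16 + 60·20 + 17·29 = 96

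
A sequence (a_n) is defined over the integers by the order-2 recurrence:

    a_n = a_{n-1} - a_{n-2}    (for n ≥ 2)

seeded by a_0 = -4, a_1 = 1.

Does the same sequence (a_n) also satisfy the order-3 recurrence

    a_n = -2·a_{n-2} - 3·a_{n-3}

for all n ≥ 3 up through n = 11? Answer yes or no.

Terms a_0..a_11: -4, 1, 5, 4, -1, -5, -4, 1, 5, 4, -1, -5
n=3: candidate gives 10, actual a_3 = 4 ✗

no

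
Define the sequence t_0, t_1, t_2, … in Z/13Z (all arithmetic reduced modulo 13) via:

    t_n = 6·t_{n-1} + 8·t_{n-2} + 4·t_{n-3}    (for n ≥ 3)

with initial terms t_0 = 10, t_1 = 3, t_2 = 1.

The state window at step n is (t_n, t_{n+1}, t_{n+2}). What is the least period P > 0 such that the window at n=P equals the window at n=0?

24

n=0: window = (10, 3, 1)
n=1: window = (3, 1, 5)
n=2: window = (1, 5, 11)
n=3: window = (5, 11, 6)
n=4: window = (11, 6, 1)
n=5: window = (6, 1, 7)
n=6: window = (1, 7, 9)
n=7: window = (7, 9, 10)
n=8: window = (9, 10, 4)
n=9: window = (10, 4, 10)
n=10: window = (4, 10, 2)
n=11: window = (10, 2, 4)
n=12: window = (2, 4, 2)
n=13: window = (4, 2, 0)
n=14: window = (2, 0, 6)
n=15: window = (0, 6, 5)
n=16: window = (6, 5, 0)
n=17: window = (5, 0, 12)
n=18: window = (0, 12, 1)
n=19: window = (12, 1, 11)
n=20: window = (1, 11, 5)
n=21: window = (11, 5, 5)
n=22: window = (5, 5, 10)
n=23: window = (5, 10, 3)
n=24: window = (10, 3, 1)
window at n=24 equals window at n=0 → period = 24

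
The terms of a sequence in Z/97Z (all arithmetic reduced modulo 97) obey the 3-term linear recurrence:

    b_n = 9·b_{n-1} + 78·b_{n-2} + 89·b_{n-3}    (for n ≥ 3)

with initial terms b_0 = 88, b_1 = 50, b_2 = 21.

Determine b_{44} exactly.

b_3 = 9·21 + 78·50 + 89·88 = 87
b_4 = 9·87 + 78·21 + 89·50 = 81
b_5 = 9·81 + 78·87 + 89·21 = 72
b_6 = 9·72 + 78·81 + 89·87 = 62
b_7 = 9·62 + 78·72 + 89·81 = 94
b_8 = 9·94 + 78·62 + 89·72 = 62
b_9 = 9·62 + 78·94 + 89·62 = 22
b_10 = 9·22 + 78·62 + 89·94 = 14
b_11 = 9·14 + 78·22 + 89·62 = 85
b_12 = 9·85 + 78·14 + 89·22 = 32
b_13 = 9·32 + 78·85 + 89·14 = 16
b_14 = 9·16 + 78·32 + 89·85 = 20
b_15 = 9·20 + 78·16 + 89·32 = 8
b_16 = 9·8 + 78·20 + 89·16 = 49
b_17 = 9·49 + 78·8 + 89·20 = 32
b_18 = 9·32 + 78·49 + 89·8 = 69
b_19 = 9·69 + 78·32 + 89·49 = 9
b_20 = 9·9 + 78·69 + 89·32 = 66
b_21 = 9·66 + 78·9 + 89·69 = 65
b_22 = 9·65 + 78·66 + 89·9 = 35
b_23 = 9·35 + 78·65 + 89·66 = 7
b_24 = 9·7 + 78·35 + 89·65 = 42
b_25 = 9·42 + 78·7 + 89·35 = 62
b_26 = 9·62 + 78·42 + 89·7 = 92
b_27 = 9·92 + 78·62 + 89·42 = 90
b_28 = 9·90 + 78·92 + 89·62 = 21
b_29 = 9·21 + 78·90 + 89·92 = 71
b_30 = 9·71 + 78·21 + 89·90 = 5
b_31 = 9·5 + 78·71 + 89·21 = 80
b_32 = 9·80 + 78·5 + 89·71 = 57
b_33 = 9·57 + 78·80 + 89·5 = 20
b_34 = 9·20 + 78·57 + 89·80 = 9
b_35 = 9·9 + 78·20 + 89·57 = 21
b_36 = 9·21 + 78·9 + 89·20 = 52
b_37 = 9·52 + 78·21 + 89·9 = 94
b_38 = 9·94 + 78·52 + 89·21 = 78
b_39 = 9·78 + 78·94 + 89·52 = 52
b_40 = 9·52 + 78·78 + 89·94 = 77
b_41 = 9·77 + 78·52 + 89·78 = 51
b_42 = 9·51 + 78·77 + 89·52 = 35
b_43 = 9·35 + 78·51 + 89·77 = 88
b_44 = 9·88 + 78·35 + 89·51 = 10

10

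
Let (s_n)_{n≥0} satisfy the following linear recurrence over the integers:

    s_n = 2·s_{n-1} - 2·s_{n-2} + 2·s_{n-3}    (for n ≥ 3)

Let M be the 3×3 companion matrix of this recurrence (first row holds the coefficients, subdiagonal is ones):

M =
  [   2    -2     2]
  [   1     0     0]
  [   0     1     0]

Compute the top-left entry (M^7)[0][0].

(M^7)[0][0] is the top entry after applying M 7 times to the unit state (1, 0, 0). Equivalently it is h_{9} for the auxiliary sequence (h_n) obeying the same recurrence with h_2 = 1 and h_i = 0 for 0 ≤ i < 2:
h_3 = 2·1 + -2·0 + 2·0 = 2
h_4 = 2·2 + -2·1 + 2·0 = 2
h_5 = 2·2 + -2·2 + 2·1 = 2
h_6 = 2·2 + -2·2 + 2·2 = 4
h_7 = 2·4 + -2·2 + 2·2 = 8
h_8 = 2·8 + -2·4 + 2·2 = 12
h_9 = 2·12 + -2·8 + 2·4 = 16

16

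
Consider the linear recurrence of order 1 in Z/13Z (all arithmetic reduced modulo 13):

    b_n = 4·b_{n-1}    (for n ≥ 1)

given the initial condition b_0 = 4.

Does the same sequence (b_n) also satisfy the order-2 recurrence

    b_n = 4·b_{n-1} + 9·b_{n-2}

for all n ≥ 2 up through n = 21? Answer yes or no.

Terms b_0..b_21: 4, 3, 12, 9, 10, 1, 4, 3, 12, 9, 10, 1, 4, 3, 12, 9, 10, 1, 4, 3, 12, 9
n=2: candidate gives 9, actual b_2 = 12 ✗

no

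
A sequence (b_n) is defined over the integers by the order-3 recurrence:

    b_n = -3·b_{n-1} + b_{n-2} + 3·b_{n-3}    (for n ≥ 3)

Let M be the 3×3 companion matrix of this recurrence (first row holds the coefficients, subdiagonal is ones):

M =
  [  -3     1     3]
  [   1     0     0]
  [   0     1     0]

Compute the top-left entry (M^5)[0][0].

(M^5)[0][0] is the top entry after applying M 5 times to the unit state (1, 0, 0). Equivalently it is h_{7} for the auxiliary sequence (h_n) obeying the same recurrence with h_2 = 1 and h_i = 0 for 0 ≤ i < 2:
h_3 = -3·1 + 1·0 + 3·0 = -3
h_4 = -3·-3 + 1·1 + 3·0 = 10
h_5 = -3·10 + 1·-3 + 3·1 = -30
h_6 = -3·-30 + 1·10 + 3·-3 = 91
h_7 = -3·91 + 1·-30 + 3·10 = -273

-273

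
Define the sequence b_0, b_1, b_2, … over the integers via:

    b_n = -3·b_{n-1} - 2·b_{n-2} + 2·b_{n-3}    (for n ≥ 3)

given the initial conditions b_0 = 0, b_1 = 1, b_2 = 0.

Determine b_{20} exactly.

481864

b_3 = -3·0 + -2·1 + 2·0 = -2
b_4 = -3·-2 + -2·0 + 2·1 = 8
b_5 = -3·8 + -2·-2 + 2·0 = -20
b_6 = -3·-20 + -2·8 + 2·-2 = 40
b_7 = -3·40 + -2·-20 + 2·8 = -64
b_8 = -3·-64 + -2·40 + 2·-20 = 72
b_9 = -3·72 + -2·-64 + 2·40 = -8
b_10 = -3·-8 + -2·72 + 2·-64 = -248
b_11 = -3·-248 + -2·-8 + 2·72 = 904
b_12 = -3·904 + -2·-248 + 2·-8 = -2232
b_13 = -3·-2232 + -2·904 + 2·-248 = 4392
b_14 = -3·4392 + -2·-2232 + 2·904 = -6904
b_15 = -3·-6904 + -2·4392 + 2·-2232 = 7464
b_16 = -3·7464 + -2·-6904 + 2·4392 = 200
b_17 = -3·200 + -2·7464 + 2·-6904 = -29336
b_18 = -3·-29336 + -2·200 + 2·7464 = 102536
b_19 = -3·102536 + -2·-29336 + 2·200 = -248536
b_20 = -3·-248536 + -2·102536 + 2·-29336 = 481864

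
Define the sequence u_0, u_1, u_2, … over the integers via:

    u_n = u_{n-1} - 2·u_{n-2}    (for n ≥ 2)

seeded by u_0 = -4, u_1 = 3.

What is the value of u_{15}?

u_2 = 1·3 + -2·-4 = 11
u_3 = 1·11 + -2·3 = 5
u_4 = 1·5 + -2·11 = -17
u_5 = 1·-17 + -2·5 = -27
u_6 = 1·-27 + -2·-17 = 7
u_7 = 1·7 + -2·-27 = 61
u_8 = 1·61 + -2·7 = 47
u_9 = 1·47 + -2·61 = -75
u_10 = 1·-75 + -2·47 = -169
u_11 = 1·-169 + -2·-75 = -19
u_12 = 1·-19 + -2·-169 = 319
u_13 = 1·319 + -2·-19 = 357
u_14 = 1·357 + -2·319 = -281
u_15 = 1·-281 + -2·357 = -995

-995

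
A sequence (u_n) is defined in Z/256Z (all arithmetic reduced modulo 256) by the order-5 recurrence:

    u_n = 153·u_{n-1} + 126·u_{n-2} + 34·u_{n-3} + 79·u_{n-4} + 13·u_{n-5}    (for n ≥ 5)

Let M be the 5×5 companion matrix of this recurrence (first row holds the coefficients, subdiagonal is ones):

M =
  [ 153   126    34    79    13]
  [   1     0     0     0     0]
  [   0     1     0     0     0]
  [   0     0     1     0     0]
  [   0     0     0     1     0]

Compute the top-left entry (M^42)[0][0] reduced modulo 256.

(M^42)[0][0] is the top entry after applying M 42 times to the unit state (1, 0, 0, 0, 0). Equivalently it is h_{46} for the auxiliary sequence (h_n) obeying the same recurrence with h_4 = 1 and h_i = 0 for 0 ≤ i < 4:
h_5 = 153·1 + 126·0 + 34·0 + 79·0 + 13·0 = 153
h_6 = 153·153 + 126·1 + 34·0 + 79·0 + 13·0 = 239
h_7 = 153·239 + 126·153 + 34·1 + 79·0 + 13·0 = 71
h_8 = 153·71 + 126·239 + 34·153 + 79·1 + 13·0 = 178
h_9 = 153·178 + 126·71 + 34·239 + 79·153 + 13·1 = 86
h_10 = 153·86 + 126·178 + 34·71 + 79·239 + 13·153 = 246
h_11 = 153·246 + 126·86 + 34·178 + 79·71 + 13·239 = 10
h_12 = 153·10 + 126·246 + 34·86 + 79·178 + 13·71 = 3
h_13 = 153·3 + 126·10 + 34·246 + 79·86 + 13·178 = 247
h_14 = 153·247 + 126·3 + 34·10 + 79·246 + 13·86 = 181
h_15 = 153·181 + 126·247 + 34·3 + 79·10 + 13·246 = 185
h_16 = 153·185 + 126·181 + 34·247 + 79·3 + 13·10 = 228
h_17 = 153·228 + 126·185 + 34·181 + 79·247 + 13·3 = 188
h_18 = 153·188 + 126·228 + 34·185 + 79·181 + 13·247 = 140
h_19 = 153·140 + 126·188 + 34·228 + 79·185 + 13·181 = 196
h_20 = 153·196 + 126·140 + 34·188 + 79·228 + 13·185 = 197
h_21 = 153·197 + 126·196 + 34·140 + 79·188 + 13·228 = 101
h_22 = 153·101 + 126·197 + 34·196 + 79·140 + 13·188 = 27
h_23 = 153·27 + 126·101 + 34·197 + 79·196 + 13·140 = 155
h_24 = 153·155 + 126·27 + 34·101 + 79·197 + 13·196 = 22
h_25 = 153·22 + 126·155 + 34·27 + 79·101 + 13·197 = 50
h_26 = 153·50 + 126·22 + 34·155 + 79·27 + 13·101 = 194
h_27 = 153·194 + 126·50 + 34·22 + 79·155 + 13·27 = 174
h_28 = 153·174 + 126·194 + 34·50 + 79·22 + 13·155 = 199
h_29 = 153·199 + 126·174 + 34·194 + 79·50 + 13·22 = 227
h_30 = 153·227 + 126·199 + 34·174 + 79·194 + 13·50 = 33
h_31 = 153·33 + 126·227 + 34·199 + 79·174 + 13·194 = 109
h_32 = 153·109 + 126·33 + 34·227 + 79·199 + 13·174 = 200
h_33 = 153·200 + 126·109 + 34·33 + 79·227 + 13·199 = 184
h_34 = 153·184 + 126·200 + 34·109 + 79·33 + 13·227 = 152
h_35 = 153·152 + 126·184 + 34·200 + 79·109 + 13·33 = 72
h_36 = 153·72 + 126·152 + 34·184 + 79·200 + 13·109 = 137
h_37 = 153·137 + 126·72 + 34·152 + 79·184 + 13·200 = 113
h_38 = 153·113 + 126·137 + 34·72 + 79·152 + 13·184 = 199
h_39 = 153·199 + 126·113 + 34·137 + 79·72 + 13·152 = 175
h_40 = 153·175 + 126·199 + 34·113 + 79·137 + 13·72 = 122
h_41 = 153·122 + 126·175 + 34·199 + 79·113 + 13·137 = 78
h_42 = 153·78 + 126·122 + 34·175 + 79·199 + 13·113 = 14
h_43 = 153·14 + 126·78 + 34·122 + 79·175 + 13·199 = 18
h_44 = 153·18 + 126·14 + 34·78 + 79·122 + 13·175 = 139
h_45 = 153·139 + 126·18 + 34·14 + 79·78 + 13·122 = 15
h_46 = 153·15 + 126·139 + 34·18 + 79·14 + 13·78 = 13

13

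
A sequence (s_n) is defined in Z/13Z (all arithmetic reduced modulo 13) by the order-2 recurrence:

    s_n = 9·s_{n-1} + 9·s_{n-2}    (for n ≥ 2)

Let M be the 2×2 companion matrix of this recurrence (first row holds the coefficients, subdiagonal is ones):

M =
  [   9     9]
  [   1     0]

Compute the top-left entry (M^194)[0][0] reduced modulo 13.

0

(M^194)[0][0] is the top entry after applying M 194 times to the unit state (1, 0). Equivalently it is h_{195} for the auxiliary sequence (h_n) obeying the same recurrence with h_1 = 1 and h_i = 0 for 0 ≤ i < 1:
h_2 = 9·1 + 9·0 = 9
h_3 = 9·9 + 9·1 = 12
h_4 = 9·12 + 9·9 = 7
h_5 = 9·7 + 9·12 = 2
h_6 = 9·2 + 9·7 = 3
h_7 = 9·3 + 9·2 = 6
h_8 = 9·6 + 9·3 = 3
h_9 = 9·3 + 9·6 = 3
h_10 = 9·3 + 9·3 = 2
h_11 = 9·2 + 9·3 = 6
h_12 = 9·6 + 9·2 = 7
h_13 = 9·7 + 9·6 = 0
h_14 = 9·0 + 9·7 = 11
h_15 = 9·11 + 9·0 = 8
h_16 = 9·8 + 9·11 = 2
h_17 = 9·2 + 9·8 = 12
h_18 = 9·12 + 9·2 = 9
h_19 = 9·9 + 9·12 = 7
h_20 = 9·7 + 9·9 = 1
h_21 = 9·1 + 9·7 = 7
h_22 = 9·7 + 9·1 = 7
h_23 = 9·7 + 9·7 = 9
h_24 = 9·9 + 9·7 = 1
h_25 = 9·1 + 9·9 = 12
h_26 = 9·12 + 9·1 = 0
h_27 = 9·0 + 9·12 = 4
h_28 = 9·4 + 9·0 = 10
h_29 = 9·10 + 9·4 = 9
h_30 = 9·9 + 9·10 = 2
h_31 = 9·2 + 9·9 = 8
h_32 = 9·8 + 9·2 = 12
h_33 = 9·12 + 9·8 = 11
h_34 = 9·11 + 9·12 = 12
h_35 = 9·12 + 9·11 = 12
h_36 = 9·12 + 9·12 = 8
h_37 = 9·8 + 9·12 = 11
h_38 = 9·11 + 9·8 = 2
h_39 = 9·2 + 9·11 = 0
h_40 = 9·0 + 9·2 = 5
h_41 = 9·5 + 9·0 = 6
h_42 = 9·6 + 9·5 = 8
h_43 = 9·8 + 9·6 = 9
h_44 = 9·9 + 9·8 = 10
h_45 = 9·10 + 9·9 = 2
h_46 = 9·2 + 9·10 = 4
h_47 = 9·4 + 9·2 = 2
h_48 = 9·2 + 9·4 = 2
h_49 = 9·2 + 9·2 = 10
h_50 = 9·10 + 9·2 = 4
h_51 = 9·4 + 9·10 = 9
h_52 = 9·9 + 9·4 = 0
h_53 = 9·0 + 9·9 = 3
h_54 = 9·3 + 9·0 = 1
h_55 = 9·1 + 9·3 = 10
h_56 = 9·10 + 9·1 = 8
h_57 = 9·8 + 9·10 = 6
h_58 = 9·6 + 9·8 = 9
h_59 = 9·9 + 9·6 = 5
h_60 = 9·5 + 9·9 = 9
h_61 = 9·9 + 9·5 = 9
h_62 = 9·9 + 9·9 = 6
h_63 = 9·6 + 9·9 = 5
h_64 = 9·5 + 9·6 = 8
h_65 = 9·8 + 9·5 = 0
h_66 = 9·0 + 9·8 = 7
h_67 = 9·7 + 9·0 = 11
h_68 = 9·11 + 9·7 = 6
h_69 = 9·6 + 9·11 = 10
h_70 = 9·10 + 9·6 = 1
h_71 = 9·1 + 9·10 = 8
h_72 = 9·8 + 9·1 = 3
h_73 = 9·3 + 9·8 = 8
h_74 = 9·8 + 9·3 = 8
h_75 = 9·8 + 9·8 = 1
h_76 = 9·1 + 9·8 = 3
h_77 = 9·3 + 9·1 = 10
h_78 = 9·10 + 9·3 = 0
h_79 = 9·0 + 9·10 = 12
h_80 = 9·12 + 9·0 = 4
h_81 = 9·4 + 9·12 = 1
h_82 = 9·1 + 9·4 = 6
h_83 = 9·6 + 9·1 = 11
h_84 = 9·11 + 9·6 = 10
h_85 = 9·10 + 9·11 = 7
h_86 = 9·7 + 9·10 = 10
h_87 = 9·10 + 9·7 = 10
h_88 = 9·10 + 9·10 = 11
h_89 = 9·11 + 9·10 = 7
h_90 = 9·7 + 9·11 = 6
h_91 = 9·6 + 9·7 = 0
h_92 = 9·0 + 9·6 = 2
h_93 = 9·2 + 9·0 = 5
h_94 = 9·5 + 9·2 = 11
h_95 = 9·11 + 9·5 = 1
h_96 = 9·1 + 9·11 = 4
h_97 = 9·4 + 9·1 = 6
h_98 = 9·6 + 9·4 = 12
h_99 = 9·12 + 9·6 = 6
h_100 = 9·6 + 9·12 = 6
h_101 = 9·6 + 9·6 = 4
h_102 = 9·4 + 9·6 = 12
h_103 = 9·12 + 9·4 = 1
h_104 = 9·1 + 9·12 = 0
h_105 = 9·0 + 9·1 = 9
h_106 = 9·9 + 9·0 = 3
h_107 = 9·3 + 9·9 = 4
h_108 = 9·4 + 9·3 = 11
h_109 = 9·11 + 9·4 = 5
h_110 = 9·5 + 9·11 = 1
h_111 = 9·1 + 9·5 = 2
h_112 = 9·2 + 9·1 = 1
h_113 = 9·1 + 9·2 = 1
h_114 = 9·1 + 9·1 = 5
h_115 = 9·5 + 9·1 = 2
h_116 = 9·2 + 9·5 = 11
h_117 = 9·11 + 9·2 = 0
h_118 = 9·0 + 9·11 = 8
h_119 = 9·8 + 9·0 = 7
h_120 = 9·7 + 9·8 = 5
h_121 = 9·5 + 9·7 = 4
h_122 = 9·4 + 9·5 = 3
h_123 = 9·3 + 9·4 = 11
h_124 = 9·11 + 9·3 = 9
h_125 = 9·9 + 9·11 = 11
h_126 = 9·11 + 9·9 = 11
h_127 = 9·11 + 9·11 = 3
h_128 = 9·3 + 9·11 = 9
h_129 = 9·9 + 9·3 = 4
h_130 = 9·4 + 9·9 = 0
h_131 = 9·0 + 9·4 = 10
h_132 = 9·10 + 9·0 = 12
h_133 = 9·12 + 9·10 = 3
h_134 = 9·3 + 9·12 = 5
h_135 = 9·5 + 9·3 = 7
h_136 = 9·7 + 9·5 = 4
h_137 = 9·4 + 9·7 = 8
h_138 = 9·8 + 9·4 = 4
h_139 = 9·4 + 9·8 = 4
h_140 = 9·4 + 9·4 = 7
h_141 = 9·7 + 9·4 = 8
h_142 = 9·8 + 9·7 = 5
h_143 = 9·5 + 9·8 = 0
h_144 = 9·0 + 9·5 = 6
h_145 = 9·6 + 9·0 = 2
h_146 = 9·2 + 9·6 = 7
h_147 = 9·7 + 9·2 = 3
h_148 = 9·3 + 9·7 = 12
h_149 = 9·12 + 9·3 = 5
h_150 = 9·5 + 9·12 = 10
h_151 = 9·10 + 9·5 = 5
h_152 = 9·5 + 9·10 = 5
h_153 = 9·5 + 9·5 = 12
h_154 = 9·12 + 9·5 = 10
h_155 = 9·10 + 9·12 = 3
h_156 = 9·3 + 9·10 = 0
h_157 = 9·0 + 9·3 = 1
h_158 = 9·1 + 9·0 = 9
h_159 = 9·9 + 9·1 = 12
h_160 = 9·12 + 9·9 = 7
h_161 = 9·7 + 9·12 = 2
h_162 = 9·2 + 9·7 = 3
h_163 = 9·3 + 9·2 = 6
h_164 = 9·6 + 9·3 = 3
h_165 = 9·3 + 9·6 = 3
h_166 = 9·3 + 9·3 = 2
h_167 = 9·2 + 9·3 = 6
h_168 = 9·6 + 9·2 = 7
h_169 = 9·7 + 9·6 = 0
h_170 = 9·0 + 9·7 = 11
h_171 = 9·11 + 9·0 = 8
h_172 = 9·8 + 9·11 = 2
h_173 = 9·2 + 9·8 = 12
h_174 = 9·12 + 9·2 = 9
h_175 = 9·9 + 9·12 = 7
h_176 = 9·7 + 9·9 = 1
h_177 = 9·1 + 9·7 = 7
h_178 = 9·7 + 9·1 = 7
h_179 = 9·7 + 9·7 = 9
h_180 = 9·9 + 9·7 = 1
h_181 = 9·1 + 9·9 = 12
h_182 = 9·12 + 9·1 = 0
h_183 = 9·0 + 9·12 = 4
h_184 = 9·4 + 9·0 = 10
h_185 = 9·10 + 9·4 = 9
h_186 = 9·9 + 9·10 = 2
h_187 = 9·2 + 9·9 = 8
h_188 = 9·8 + 9·2 = 12
h_189 = 9·12 + 9·8 = 11
h_190 = 9·11 + 9·12 = 12
h_191 = 9·12 + 9·11 = 12
h_192 = 9·12 + 9·12 = 8
h_193 = 9·8 + 9·12 = 11
h_194 = 9·11 + 9·8 = 2
h_195 = 9·2 + 9·11 = 0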